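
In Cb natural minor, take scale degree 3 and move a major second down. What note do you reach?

Dbb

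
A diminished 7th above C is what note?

A seventh above C lands on the letter B.
A diminished seventh spans 9 semitones, so C moves to pitch class 9. On the letter B that is Bbb.

Bbb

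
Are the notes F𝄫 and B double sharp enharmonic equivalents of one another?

No

Two spellings are enharmonically equivalent only if they share a pitch class.
Here Fbb → 3, B## → 1; 1 ≠ 3, so they are not.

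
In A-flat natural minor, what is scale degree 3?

Cb

Degree 3 takes the letter 2 steps above A, which is C.
In natural minor, degree 3 sits 3 semitones above the tonic. Ab + 3 semitones is pitch class 11, spelled on C as Cb.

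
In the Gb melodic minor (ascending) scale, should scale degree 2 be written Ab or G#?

Ab

Each scale degree takes a distinct letter name. Degree 2 of a scale on G must use the letter A.
Ab and G# are enharmonically the same pitch, but only Ab uses the letter A, so it is the correct spelling here.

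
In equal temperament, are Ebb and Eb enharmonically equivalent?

Two spellings are enharmonically equivalent only if they share a pitch class.
Here Ebb → 2, Eb → 3; 2 ≠ 3, so they are not.

No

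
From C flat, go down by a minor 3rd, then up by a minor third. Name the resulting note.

Cb

A minor third down from Cb is Ab (letter A, 3 semitones down).
A minor third up from Ab is Cb (letter C, 3 semitones up).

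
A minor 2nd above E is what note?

E up a major second is F#, so the target letter is F.
From E, a minor second is 1 semitone up: F.

F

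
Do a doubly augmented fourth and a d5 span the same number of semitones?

A doubly augmented fourth spans 7 semitones; a diminished fifth spans 6.
The spans differ, so they are not enharmonic equivalents.

No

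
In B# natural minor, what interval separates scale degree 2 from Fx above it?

perfect fourth

Scale degree 2 of B# natural minor is C##.
C## up to F##: letters C→F make it a fourth; 5 semitones makes it perfect.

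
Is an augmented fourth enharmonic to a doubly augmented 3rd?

An augmented fourth spans 6 semitones; a doubly augmented third spans 6.
They are enharmonically equivalent.

Yes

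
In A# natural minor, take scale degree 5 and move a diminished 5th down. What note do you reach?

A##

Scale degree 5 of A# natural minor is E#.
A diminished fifth (6 semitones) below E# lands on the letter A, giving A##.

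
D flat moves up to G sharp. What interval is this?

The letter names run D→G, a span of 3 letter steps, so the interval is some kind of fourth.
Db to G# is 7 semitones. A perfect fourth is 5, so 7 makes it doubly augmented.

doubly augmented fourth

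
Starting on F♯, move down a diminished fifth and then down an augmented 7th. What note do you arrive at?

C

A diminished fifth down from F# is B# (letter B, 6 semitones down).
An augmented seventh down from B# is C (letter C, 12 semitones down).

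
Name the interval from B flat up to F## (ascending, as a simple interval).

Counting letters B–C–D–E–F gives a fifth.
Bb→F## = 9 semitones, 2 wider than the perfect fifth (7), so doubly augmented.

doubly augmented fifth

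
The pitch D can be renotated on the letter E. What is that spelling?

Ebb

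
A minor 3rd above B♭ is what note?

Db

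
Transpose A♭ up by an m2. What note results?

A up a major second is B, so the target letter is B.
From Ab, a minor second is 1 semitone up: Bbb.

Bbb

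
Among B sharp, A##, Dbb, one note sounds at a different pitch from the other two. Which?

A##

In 12-tone equal temperament, enharmonic equivalents share a pitch class. B# is pitch class 0; A## is pitch class 11; Dbb is pitch class 0.
B# and Dbb share pitch class 0, while A## is pitch class 11.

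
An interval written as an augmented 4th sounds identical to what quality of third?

An augmented fourth spans 6 semitones.
A third spanning 6 semitones is doubly augmented (the major third is 4).

doubly augmented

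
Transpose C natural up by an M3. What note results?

C up a major third is E, so the target letter is E.
From C, a major third is 4 semitones up: E.

E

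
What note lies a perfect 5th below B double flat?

B down a perfect fifth is E, so the target letter is E.
From Bbb, a perfect fifth is 7 semitones down: Ebb.

Ebb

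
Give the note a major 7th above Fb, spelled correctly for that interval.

Eb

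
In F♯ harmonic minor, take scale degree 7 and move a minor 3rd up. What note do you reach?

Scale degree 7 of F# harmonic minor is E#.
A minor third (3 semitones) above E# lands on the letter G, giving G#.

G#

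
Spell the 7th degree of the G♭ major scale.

The Gb major scale runs Gb Ab Bb Cb Db Eb F.
Degree 7 is F.

F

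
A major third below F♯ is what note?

D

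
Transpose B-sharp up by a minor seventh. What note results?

A#

A seventh above B lands on the letter A.
A minor seventh spans 10 semitones, so B# moves to pitch class 10. On the letter A that is A#.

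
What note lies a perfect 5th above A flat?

Eb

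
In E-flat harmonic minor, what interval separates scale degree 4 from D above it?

Scale degree 4 of Eb harmonic minor is Ab.
Ab up to D: letters A→D make it a fourth; 6 semitones makes it augmented.

augmented fourth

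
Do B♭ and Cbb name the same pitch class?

Bb is pitch class 10; Cbb is pitch class 10.
All spellings map to pitch class 10, so they are enharmonically equivalent.

Yes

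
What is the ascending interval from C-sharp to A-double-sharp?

augmented sixth

Counting letters C–D–E–F–G–A gives a sixth.
C#→A## = 10 semitones, 1 wider than the major sixth (9), so augmented.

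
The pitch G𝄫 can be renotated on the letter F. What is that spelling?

Gbb is pitch class 5. The letter F alone is pitch class 5.
Pitch class 5 on F needs no accidental: F.

F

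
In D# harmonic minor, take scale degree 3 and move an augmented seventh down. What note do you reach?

Scale degree 3 of D# harmonic minor is F#.
An augmented seventh (12 semitones) below F# lands on the letter G, giving Gb.

Gb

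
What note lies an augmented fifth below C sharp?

F

A fifth below C lands on the letter F.
An augmented fifth spans 8 semitones, so C# moves to pitch class 5. On the letter F that is F.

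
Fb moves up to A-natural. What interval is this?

augmented third

Counting letters F–G–A gives a third.
Fb→A = 5 semitones, 1 wider than the major third (4), so augmented.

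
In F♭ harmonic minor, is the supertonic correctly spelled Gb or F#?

Gb

Each scale degree takes a distinct letter name. Degree 2 of a scale on F must use the letter G.
Gb and F# are enharmonically the same pitch, but only Gb uses the letter G, so it is the correct spelling here.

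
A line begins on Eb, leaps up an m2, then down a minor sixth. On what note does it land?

Ab

A minor second up from Eb is Fb (letter F, 1 semitone up).
A minor sixth down from Fb is Ab (letter A, 8 semitones down).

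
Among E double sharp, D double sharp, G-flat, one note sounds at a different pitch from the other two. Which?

In 12-tone equal temperament, enharmonic equivalents share a pitch class. E## is pitch class 6; D## is pitch class 4; Gb is pitch class 6.
E## and Gb share pitch class 6, while D## is pitch class 4.

D##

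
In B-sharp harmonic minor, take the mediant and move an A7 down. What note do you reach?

The mediant of B# harmonic minor is D#.
An augmented seventh (12 semitones) below D# lands on the letter E, giving Eb.

Eb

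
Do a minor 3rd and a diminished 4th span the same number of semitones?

No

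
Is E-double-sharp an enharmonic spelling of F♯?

E## is pitch class 6; F# is pitch class 6.
All spellings map to pitch class 6, so they are enharmonically equivalent.

Yes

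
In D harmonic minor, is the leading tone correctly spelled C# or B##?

C#

Each scale degree takes a distinct letter name. Degree 7 of a scale on D must use the letter C.
C# and B## are enharmonically the same pitch, but only C# uses the letter C, so it is the correct spelling here.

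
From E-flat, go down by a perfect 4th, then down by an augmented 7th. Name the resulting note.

A perfect fourth down from Eb is Bb (letter B, 5 semitones down).
An augmented seventh down from Bb is Cbb (letter C, 12 semitones down).

Cbb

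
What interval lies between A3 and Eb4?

diminished fifth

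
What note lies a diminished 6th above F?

Dbb

A sixth above F lands on the letter D.
A diminished sixth spans 7 semitones, so F moves to pitch class 0. On the letter D that is Dbb.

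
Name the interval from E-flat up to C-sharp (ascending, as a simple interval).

augmented sixth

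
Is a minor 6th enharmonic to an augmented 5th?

A minor sixth spans 8 semitones; an augmented fifth spans 8.
They are enharmonically equivalent.

Yes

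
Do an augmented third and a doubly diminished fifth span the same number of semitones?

An augmented third spans 5 semitones; a doubly diminished fifth spans 5.
They are enharmonically equivalent.

Yes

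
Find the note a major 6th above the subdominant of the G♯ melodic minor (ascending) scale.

A#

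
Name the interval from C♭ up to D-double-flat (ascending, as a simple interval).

minor second

The letter names run C→D, a span of 1 letter step, so the interval is some kind of second.
Cb to Dbb is 1 semitone. A major second is 2, so 1 makes it minor.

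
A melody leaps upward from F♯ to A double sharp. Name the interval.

augmented third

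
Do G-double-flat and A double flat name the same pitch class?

No

Two spellings are enharmonically equivalent only if they share a pitch class.
Here Gbb → 5, Abb → 7; 5 ≠ 7, so they are not.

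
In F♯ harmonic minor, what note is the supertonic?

Degree 2 takes the letter 1 step above F, which is G.
In harmonic minor, degree 2 sits 2 semitones above the tonic. F# + 2 semitones is pitch class 8, spelled on G as G#.

G#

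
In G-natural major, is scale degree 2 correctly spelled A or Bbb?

A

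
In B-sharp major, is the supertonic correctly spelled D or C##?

Each scale degree takes a distinct letter name. Degree 2 of a scale on B must use the letter C.
C## and D are enharmonically the same pitch, but only C## uses the letter C, so it is the correct spelling here.

C##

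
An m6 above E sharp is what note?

C#

E up a major sixth is C#, so the target letter is C.
From E#, a minor sixth is 8 semitones up: C#.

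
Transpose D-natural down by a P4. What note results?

A

A fourth below D lands on the letter A.
A perfect fourth spans 5 semitones, so D moves to pitch class 9. On the letter A that is A.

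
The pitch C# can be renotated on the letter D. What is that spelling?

Db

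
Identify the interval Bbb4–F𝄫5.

diminished fifth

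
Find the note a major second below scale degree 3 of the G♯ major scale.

Scale degree 3 of G# major is B#.
A major second (2 semitones) below B# lands on the letter A, giving A#.

A#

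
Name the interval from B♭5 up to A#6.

The letter names run B→A, a span of 6 letter steps, so the interval is some kind of seventh.
Bb to A# is 12 semitones. A major seventh is 11, so 12 makes it augmented.

augmented seventh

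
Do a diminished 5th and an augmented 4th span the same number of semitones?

Yes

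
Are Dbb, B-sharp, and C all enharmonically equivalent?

Dbb is pitch class 0; B# is pitch class 0; C is pitch class 0.
All spellings map to pitch class 0, so they are enharmonically equivalent.

Yes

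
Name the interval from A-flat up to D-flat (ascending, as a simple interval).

perfect fourth

The letter names run A→D, a span of 3 letter steps, so the interval is some kind of fourth.
Ab to Db is 5 semitones. A perfect fourth is 5, so 5 makes it perfect.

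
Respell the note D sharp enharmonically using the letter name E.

Plain E sits 1 semitone above D#, so on the letter E the same pitch needs a flat: Eb.

Eb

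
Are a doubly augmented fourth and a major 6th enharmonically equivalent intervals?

A doubly augmented fourth spans 7 semitones; a major sixth spans 9.
The spans differ, so they are not enharmonic equivalents.

No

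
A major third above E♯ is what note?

A third above E lands on the letter G.
A major third spans 4 semitones, so E# moves to pitch class 9. On the letter G that is G##.

G##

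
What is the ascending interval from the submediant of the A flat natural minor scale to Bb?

The submediant of Ab natural minor is Fb.
Fb up to Bb: letters F→B make it a fourth; 6 semitones makes it augmented.

augmented fourth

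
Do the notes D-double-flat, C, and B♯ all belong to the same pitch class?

Dbb is pitch class 0; C is pitch class 0; B# is pitch class 0.
All spellings map to pitch class 0, so they are enharmonically equivalent.

Yes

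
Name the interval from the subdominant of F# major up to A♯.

The subdominant of F# major is B.
B up to A#: letters B→A make it a seventh; 11 semitones makes it major.

major seventh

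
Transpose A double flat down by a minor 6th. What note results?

A sixth below A lands on the letter C.
A minor sixth spans 8 semitones, so Abb moves to pitch class 11. On the letter C that is Cb.

Cb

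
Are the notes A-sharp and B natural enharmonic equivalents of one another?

No

Two spellings are enharmonically equivalent only if they share a pitch class.
Here A# → 10, B → 11; 10 ≠ 11, so they are not.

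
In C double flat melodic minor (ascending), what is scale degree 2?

Dbb

Degree 2 takes the letter 1 step above C, which is D.
In melodic minor (ascending), degree 2 sits 2 semitones above the tonic. Cbb + 2 semitones is pitch class 0, spelled on D as Dbb.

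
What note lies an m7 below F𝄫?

Gbb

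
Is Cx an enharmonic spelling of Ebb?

C## is pitch class 2; Ebb is pitch class 2.
All spellings map to pitch class 2, so they are enharmonically equivalent.

Yes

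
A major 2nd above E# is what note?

F##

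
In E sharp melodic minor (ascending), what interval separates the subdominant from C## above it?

major third

The subdominant of E# melodic minor (ascending) is A#.
A# up to C##: letters A→C make it a third; 4 semitones makes it major.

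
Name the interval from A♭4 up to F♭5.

minor sixth

The letter names run A→F, a span of 5 letter steps, so the interval is some kind of sixth.
Ab to Fb is 8 semitones. A major sixth is 9, so 8 makes it minor.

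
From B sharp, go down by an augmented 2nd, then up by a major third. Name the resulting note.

C#

An augmented second down from B# is A (letter A, 3 semitones down).
A major third up from A is C# (letter C, 4 semitones up).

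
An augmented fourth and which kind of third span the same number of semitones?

doubly augmented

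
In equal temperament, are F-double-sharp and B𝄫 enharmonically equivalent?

No

F## is pitch class 7; Bbb is pitch class 9.
The pitch classes differ (7 vs. 9), so they are not enharmonic equivalents.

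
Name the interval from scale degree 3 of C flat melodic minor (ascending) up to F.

augmented second

Scale degree 3 of Cb melodic minor (ascending) is Ebb.
Ebb up to F: letters E→F make it a second; 3 semitones makes it augmented.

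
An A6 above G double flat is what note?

A sixth above G lands on the letter E.
An augmented sixth spans 10 semitones, so Gbb moves to pitch class 3. On the letter E that is Eb.

Eb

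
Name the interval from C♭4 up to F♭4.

Counting letters C–D–E–F gives a fourth.
Cb→Fb = 5 semitones, exactly the perfect fourth.

perfect fourth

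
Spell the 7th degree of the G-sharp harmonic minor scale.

The G# harmonic minor scale runs G# A# B C# D# E F##.
Degree 7 is F##.

F##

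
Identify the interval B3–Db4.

diminished third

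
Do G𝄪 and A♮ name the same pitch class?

G## = pitch class 9 and A = pitch class 9 — the same pitch class, so they are enharmonic equivalents.

Yes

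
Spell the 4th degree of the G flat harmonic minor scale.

Cb

The Gb harmonic minor scale runs Gb Ab Bbb Cb Db Ebb F.
Degree 4 is Cb.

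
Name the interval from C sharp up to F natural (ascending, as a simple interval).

The letter names run C→F, a span of 3 letter steps, so the interval is some kind of fourth.
C# to F is 4 semitones. A perfect fourth is 5, so 4 makes it diminished.

diminished fourth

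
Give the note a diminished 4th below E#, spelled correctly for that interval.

B##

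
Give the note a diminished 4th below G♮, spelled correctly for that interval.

D#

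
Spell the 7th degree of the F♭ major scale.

Eb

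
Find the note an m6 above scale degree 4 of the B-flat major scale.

Cb

Scale degree 4 of Bb major is Eb.
A minor sixth (8 semitones) above Eb lands on the letter C, giving Cb.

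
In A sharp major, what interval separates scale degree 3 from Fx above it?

perfect fourth

Scale degree 3 of A# major is C##.
C## up to F##: letters C→F make it a fourth; 5 semitones makes it perfect.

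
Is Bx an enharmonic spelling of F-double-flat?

No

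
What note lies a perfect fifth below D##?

A fifth below D lands on the letter G.
A perfect fifth spans 7 semitones, so D## moves to pitch class 9. On the letter G that is G##.

G##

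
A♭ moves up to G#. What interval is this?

The letter names run A→G, a span of 6 letter steps, so the interval is some kind of seventh.
Ab to G# is 12 semitones. A major seventh is 11, so 12 makes it augmented.

augmented seventh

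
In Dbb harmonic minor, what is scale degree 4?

Degree 4 takes the letter 3 steps above D, which is G.
In harmonic minor, degree 4 sits 5 semitones above the tonic. Dbb + 5 semitones is pitch class 5, spelled on G as Gbb.

Gbb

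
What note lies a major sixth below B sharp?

D#

B down a major sixth is D, so the target letter is D.
From B#, a major sixth is 9 semitones down: D#.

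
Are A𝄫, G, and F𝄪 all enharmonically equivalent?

Yes

Abb is pitch class 7; G is pitch class 7; F## is pitch class 7.
All spellings map to pitch class 7, so they are enharmonically equivalent.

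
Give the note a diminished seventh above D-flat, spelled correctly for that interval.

Cbb

A seventh above D lands on the letter C.
A diminished seventh spans 9 semitones, so Db moves to pitch class 10. On the letter C that is Cbb.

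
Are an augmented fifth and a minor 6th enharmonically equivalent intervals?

An augmented fifth spans 8 semitones; a minor sixth spans 8.
They are enharmonically equivalent.

Yes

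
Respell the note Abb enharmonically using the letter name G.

Abb is pitch class 7. The letter G alone is pitch class 7.
Pitch class 7 on G needs no accidental: G.

G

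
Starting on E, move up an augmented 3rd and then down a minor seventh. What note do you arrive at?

A##

An augmented third up from E is G## (letter G, 5 semitones up).
A minor seventh down from G## is A## (letter A, 10 semitones down).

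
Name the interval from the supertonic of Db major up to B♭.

The supertonic of Db major is Eb.
Eb up to Bb: letters E→B make it a fifth; 7 semitones makes it perfect.

perfect fifth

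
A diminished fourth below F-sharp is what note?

C##

A fourth below F lands on the letter C.
A diminished fourth spans 4 semitones, so F# moves to pitch class 2. On the letter C that is C##.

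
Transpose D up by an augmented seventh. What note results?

C##

A seventh above D lands on the letter C.
An augmented seventh spans 12 semitones, so D moves to pitch class 2. On the letter C that is C##.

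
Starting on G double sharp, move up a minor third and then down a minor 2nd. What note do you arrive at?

A##

A minor third up from G## is B# (letter B, 3 semitones up).
A minor second down from B# is A## (letter A, 1 semitone down).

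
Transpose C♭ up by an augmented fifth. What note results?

G

A fifth above C lands on the letter G.
An augmented fifth spans 8 semitones, so Cb moves to pitch class 7. On the letter G that is G.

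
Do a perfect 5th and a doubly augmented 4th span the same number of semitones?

Yes

A perfect fifth spans 7 semitones; a doubly augmented fourth spans 7.
They are enharmonically equivalent.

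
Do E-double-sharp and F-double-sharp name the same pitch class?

E## is pitch class 6; F## is pitch class 7.
The pitch classes differ (6 vs. 7), so they are not enharmonic equivalents.

No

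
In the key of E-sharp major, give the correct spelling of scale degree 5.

B#

The E# major scale runs E# F## G## A# B# C## D##.
Degree 5 is B#.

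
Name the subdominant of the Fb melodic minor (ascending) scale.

The Fb melodic minor (ascending) scale runs Fb Gb Abb Bbb Cb Db Eb.
Degree 4 is Bbb.

Bbb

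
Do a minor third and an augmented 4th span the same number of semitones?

No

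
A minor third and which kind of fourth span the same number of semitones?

A minor third spans 3 semitones.
A fourth spanning 3 semitones is doubly diminished (the perfect fourth is 5).

doubly diminished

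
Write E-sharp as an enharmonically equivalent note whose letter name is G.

Gbb

E# is pitch class 5. The letter G alone is pitch class 7.
To reach pitch class 5 from G requires an offset of -2 semitones, i.e. double flat: Gbb.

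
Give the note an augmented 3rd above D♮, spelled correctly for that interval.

A third above D lands on the letter F.
An augmented third spans 5 semitones, so D moves to pitch class 7. On the letter F that is F##.

F##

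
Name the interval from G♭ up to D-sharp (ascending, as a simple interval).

Counting letters G–A–B–C–D gives a fifth.
Gb→D# = 9 semitones, 2 wider than the perfect fifth (7), so doubly augmented.

doubly augmented fifth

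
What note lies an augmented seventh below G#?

Ab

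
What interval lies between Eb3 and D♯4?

The letter names run E→D, a span of 6 letter steps, so the interval is some kind of seventh.
Eb to D# is 12 semitones. A major seventh is 11, so 12 makes it augmented.

augmented seventh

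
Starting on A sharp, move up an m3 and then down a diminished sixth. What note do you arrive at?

E##

A minor third up from A# is C# (letter C, 3 semitones up).
A diminished sixth down from C# is E## (letter E, 7 semitones down).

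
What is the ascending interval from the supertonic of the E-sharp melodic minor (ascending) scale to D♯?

The supertonic of E# melodic minor (ascending) is F##.
F## up to D#: letters F→D make it a sixth; 8 semitones makes it minor.

minor sixth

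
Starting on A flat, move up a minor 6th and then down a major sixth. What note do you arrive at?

Abb

A minor sixth up from Ab is Fb (letter F, 8 semitones up).
A major sixth down from Fb is Abb (letter A, 9 semitones down).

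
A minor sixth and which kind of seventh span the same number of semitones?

A minor sixth spans 8 semitones.
A seventh spanning 8 semitones is doubly diminished (the major seventh is 11).

doubly diminished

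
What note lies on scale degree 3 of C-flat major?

The Cb major scale runs Cb Db Eb Fb Gb Ab Bb.
Degree 3 is Eb.

Eb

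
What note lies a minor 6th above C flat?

A sixth above C lands on the letter A.
A minor sixth spans 8 semitones, so Cb moves to pitch class 7. On the letter A that is Abb.

Abb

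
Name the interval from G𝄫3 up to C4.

doubly augmented fourth

The letter names run G→C, a span of 3 letter steps, so the interval is some kind of fourth.
Gbb to C is 7 semitones. A perfect fourth is 5, so 7 makes it doubly augmented.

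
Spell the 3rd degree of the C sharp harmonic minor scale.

Degree 3 takes the letter 2 steps above C, which is E.
In harmonic minor, degree 3 sits 3 semitones above the tonic. C# + 3 semitones is pitch class 4, spelled on E as E.

E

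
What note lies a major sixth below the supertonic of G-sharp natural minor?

C#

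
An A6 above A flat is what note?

F#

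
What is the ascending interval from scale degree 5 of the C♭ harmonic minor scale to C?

Scale degree 5 of Cb harmonic minor is Gb.
Gb up to C: letters G→C make it a fourth; 6 semitones makes it augmented.

augmented fourth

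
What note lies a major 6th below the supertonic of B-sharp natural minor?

The supertonic of B# natural minor is C##.
A major sixth (9 semitones) below C## lands on the letter E, giving E#.

E#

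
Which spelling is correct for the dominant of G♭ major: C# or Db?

Each scale degree takes a distinct letter name. Degree 5 of a scale on G must use the letter D.
Db and C# are enharmonically the same pitch, but only Db uses the letter D, so it is the correct spelling here.

Db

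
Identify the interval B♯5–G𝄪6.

major sixth

The letter names run B→G, a span of 5 letter steps, so the interval is some kind of sixth.
B# to G## is 9 semitones. A major sixth is 9, so 9 makes it major.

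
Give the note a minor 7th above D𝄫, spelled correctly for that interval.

D up a major seventh is C#, so the target letter is C.
From Dbb, a minor seventh is 10 semitones up: Cbb.

Cbb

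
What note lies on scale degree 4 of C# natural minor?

The C# natural minor scale runs C# D# E F# G# A B.
Degree 4 is F#.

F#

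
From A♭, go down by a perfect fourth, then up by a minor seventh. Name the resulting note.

A perfect fourth down from Ab is Eb (letter E, 5 semitones down).
A minor seventh up from Eb is Db (letter D, 10 semitones up).

Db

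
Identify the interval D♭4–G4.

Counting letters D–E–F–G gives a fourth.
Db→G = 6 semitones, 1 wider than the perfect fourth (5), so augmented.

augmented fourth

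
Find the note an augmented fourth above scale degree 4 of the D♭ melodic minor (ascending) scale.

C

Scale degree 4 of Db melodic minor (ascending) is Gb.
An augmented fourth (6 semitones) above Gb lands on the letter C, giving C.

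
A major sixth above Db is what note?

A sixth above D lands on the letter B.
A major sixth spans 9 semitones, so Db moves to pitch class 10. On the letter B that is Bb.

Bb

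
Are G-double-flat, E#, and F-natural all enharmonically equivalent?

Yes

Gbb is pitch class 5; E# is pitch class 5; F is pitch class 5.
All spellings map to pitch class 5, so they are enharmonically equivalent.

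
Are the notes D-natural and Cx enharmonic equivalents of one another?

D is pitch class 2; C## is pitch class 2.
All spellings map to pitch class 2, so they are enharmonically equivalent.

Yes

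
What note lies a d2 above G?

A second above G lands on the letter A.
A diminished second spans 0 semitones, so G moves to pitch class 7. On the letter A that is Abb.

Abb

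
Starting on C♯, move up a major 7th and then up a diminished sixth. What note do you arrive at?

G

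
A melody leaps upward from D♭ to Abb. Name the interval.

diminished fifth

The letter names run D→A, a span of 4 letter steps, so the interval is some kind of fifth.
Db to Abb is 6 semitones. A perfect fifth is 7, so 6 makes it diminished.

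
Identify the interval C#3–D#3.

Counting letters C–D gives a second.
C#→D# = 2 semitones, exactly the major second.

major second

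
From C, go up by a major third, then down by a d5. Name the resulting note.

A#

A major third up from C is E (letter E, 4 semitones up).
A diminished fifth down from E is A# (letter A, 6 semitones down).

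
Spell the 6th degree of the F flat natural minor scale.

Degree 6 takes the letter 5 steps above F, which is D.
In natural minor, degree 6 sits 8 semitones above the tonic. Fb + 8 semitones is pitch class 0, spelled on D as Dbb.

Dbb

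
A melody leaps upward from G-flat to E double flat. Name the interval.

The letter names run G→E, a span of 5 letter steps, so the interval is some kind of sixth.
Gb to Ebb is 8 semitones. A major sixth is 9, so 8 makes it minor.

minor sixth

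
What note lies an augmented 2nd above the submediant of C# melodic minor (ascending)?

The submediant of C# melodic minor (ascending) is A#.
An augmented second (3 semitones) above A# lands on the letter B, giving B##.

B##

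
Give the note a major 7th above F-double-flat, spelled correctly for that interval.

Ebb

A seventh above F lands on the letter E.
A major seventh spans 11 semitones, so Fbb moves to pitch class 2. On the letter E that is Ebb.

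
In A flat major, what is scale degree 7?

G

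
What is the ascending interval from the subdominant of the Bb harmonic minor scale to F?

The subdominant of Bb harmonic minor is Eb.
Eb up to F: letters E→F make it a second; 2 semitones makes it major.

major second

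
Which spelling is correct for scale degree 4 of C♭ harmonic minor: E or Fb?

Each scale degree takes a distinct letter name. Degree 4 of a scale on C must use the letter F.
Fb and E are enharmonically the same pitch, but only Fb uses the letter F, so it is the correct spelling here.

Fb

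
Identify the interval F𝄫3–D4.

The letter names run F→D, a span of 5 letter steps, so the interval is some kind of sixth.
Fbb to D is 11 semitones. A major sixth is 9, so 11 makes it doubly augmented.

doubly augmented sixth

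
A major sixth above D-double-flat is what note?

Bbb

A sixth above D lands on the letter B.
A major sixth spans 9 semitones, so Dbb moves to pitch class 9. On the letter B that is Bbb.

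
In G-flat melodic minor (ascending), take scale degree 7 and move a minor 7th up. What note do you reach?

Eb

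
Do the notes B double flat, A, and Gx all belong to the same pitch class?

Yes

Bbb is pitch class 9; A is pitch class 9; G## is pitch class 9.
All spellings map to pitch class 9, so they are enharmonically equivalent.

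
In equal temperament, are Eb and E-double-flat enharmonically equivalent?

No

Eb is pitch class 3; Ebb is pitch class 2.
The pitch classes differ (3 vs. 2), so they are not enharmonic equivalents.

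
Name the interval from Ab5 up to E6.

augmented fifth

The letter names run A→E, a span of 4 letter steps, so the interval is some kind of fifth.
Ab to E is 8 semitones. A perfect fifth is 7, so 8 makes it augmented.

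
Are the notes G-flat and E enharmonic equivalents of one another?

Gb is pitch class 6; E is pitch class 4.
The pitch classes differ (6 vs. 4), so they are not enharmonic equivalents.

No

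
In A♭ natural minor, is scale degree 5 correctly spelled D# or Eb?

Eb

Each scale degree takes a distinct letter name. Degree 5 of a scale on A must use the letter E.
Eb and D# are enharmonically the same pitch, but only Eb uses the letter E, so it is the correct spelling here.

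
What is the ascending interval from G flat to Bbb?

minor third

Counting letters G–A–B gives a third.
Gb→Bbb = 3 semitones, 1 narrower than the major third (4), so minor.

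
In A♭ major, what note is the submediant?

The Ab major scale runs Ab Bb C Db Eb F G.
Degree 6 is F.

F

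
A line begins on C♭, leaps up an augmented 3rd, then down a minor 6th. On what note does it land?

G#

An augmented third up from Cb is E (letter E, 5 semitones up).
A minor sixth down from E is G# (letter G, 8 semitones down).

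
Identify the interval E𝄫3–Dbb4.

The letter names run E→D, a span of 6 letter steps, so the interval is some kind of seventh.
Ebb to Dbb is 10 semitones. A major seventh is 11, so 10 makes it minor.

minor seventh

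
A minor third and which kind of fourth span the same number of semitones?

A minor third spans 3 semitones.
A fourth spanning 3 semitones is doubly diminished (the perfect fourth is 5).

doubly diminished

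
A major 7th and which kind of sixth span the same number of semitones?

doubly augmented

A major seventh spans 11 semitones.
A sixth spanning 11 semitones is doubly augmented (the major sixth is 9).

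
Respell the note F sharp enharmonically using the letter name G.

Gb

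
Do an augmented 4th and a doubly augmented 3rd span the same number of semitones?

An augmented fourth spans 6 semitones; a doubly augmented third spans 6.
They are enharmonically equivalent.

Yes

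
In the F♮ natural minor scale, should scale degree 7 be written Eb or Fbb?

Eb

Each scale degree takes a distinct letter name. Degree 7 of a scale on F must use the letter E.
Eb and Fbb are enharmonically the same pitch, but only Eb uses the letter E, so it is the correct spelling here.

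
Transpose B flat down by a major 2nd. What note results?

Ab

B down a major second is A, so the target letter is A.
From Bb, a major second is 2 semitones down: Ab.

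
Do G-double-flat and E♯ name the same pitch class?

Gbb is pitch class 5; E# is pitch class 5.
All spellings map to pitch class 5, so they are enharmonically equivalent.

Yes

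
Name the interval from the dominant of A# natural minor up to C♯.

minor sixth

The dominant of A# natural minor is E#.
E# up to C#: letters E→C make it a sixth; 8 semitones makes it minor.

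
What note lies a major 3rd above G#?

B#

A third above G lands on the letter B.
A major third spans 4 semitones, so G# moves to pitch class 0. On the letter B that is B#.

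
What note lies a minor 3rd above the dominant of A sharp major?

G#

The dominant of A# major is E#.
A minor third (3 semitones) above E# lands on the letter G, giving G#.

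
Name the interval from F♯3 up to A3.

minor third

The letter names run F→A, a span of 2 letter steps, so the interval is some kind of third.
F# to A is 3 semitones. A major third is 4, so 3 makes it minor.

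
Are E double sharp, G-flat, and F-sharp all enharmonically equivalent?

Yes

E## is pitch class 6; Gb is pitch class 6; F# is pitch class 6.
All spellings map to pitch class 6, so they are enharmonically equivalent.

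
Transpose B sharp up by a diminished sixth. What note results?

G

A sixth above B lands on the letter G.
A diminished sixth spans 7 semitones, so B# moves to pitch class 7. On the letter G that is G.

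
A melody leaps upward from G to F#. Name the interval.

major seventh

Counting letters G–A–B–C–D–E–F gives a seventh.
G→F# = 11 semitones, exactly the major seventh.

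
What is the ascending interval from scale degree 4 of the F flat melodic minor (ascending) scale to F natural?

augmented fifth

Scale degree 4 of Fb melodic minor (ascending) is Bbb.
Bbb up to F: letters B→F make it a fifth; 8 semitones makes it augmented.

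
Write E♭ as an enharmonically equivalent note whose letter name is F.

Fbb

Eb is pitch class 3. The letter F alone is pitch class 5.
To reach pitch class 3 from F requires an offset of -2 semitones, i.e. double flat: Fbb.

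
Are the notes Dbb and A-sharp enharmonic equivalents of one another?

Dbb is pitch class 0; A# is pitch class 10.
The pitch classes differ (0 vs. 10), so they are not enharmonic equivalents.

No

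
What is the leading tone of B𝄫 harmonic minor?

Ab

Degree 7 takes the letter 6 steps above B, which is A.
In harmonic minor, degree 7 sits 11 semitones above the tonic. Bbb + 11 semitones is pitch class 8, spelled on A as Ab.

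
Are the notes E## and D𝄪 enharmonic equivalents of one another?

No

Two spellings are enharmonically equivalent only if they share a pitch class.
Here E## → 6, D## → 4; 4 ≠ 6, so they are not.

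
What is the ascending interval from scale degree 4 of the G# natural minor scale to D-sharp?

major second

Scale degree 4 of G# natural minor is C#.
C# up to D#: letters C→D make it a second; 2 semitones makes it major.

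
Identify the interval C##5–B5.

Counting letters C–D–E–F–G–A–B gives a seventh.
C##→B = 9 semitones, 2 narrower than the major seventh (11), so diminished.

diminished seventh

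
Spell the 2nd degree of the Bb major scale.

The Bb major scale runs Bb C D Eb F G A.
Degree 2 is C.

C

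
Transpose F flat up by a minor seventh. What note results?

A seventh above F lands on the letter E.
A minor seventh spans 10 semitones, so Fb moves to pitch class 2. On the letter E that is Ebb.

Ebb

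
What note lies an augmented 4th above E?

A fourth above E lands on the letter A.
An augmented fourth spans 6 semitones, so E moves to pitch class 10. On the letter A that is A#.

A#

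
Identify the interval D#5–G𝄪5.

The letter names run D→G, a span of 3 letter steps, so the interval is some kind of fourth.
D# to G## is 6 semitones. A perfect fourth is 5, so 6 makes it augmented.

augmented fourth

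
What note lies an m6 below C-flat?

A sixth below C lands on the letter E.
A minor sixth spans 8 semitones, so Cb moves to pitch class 3. On the letter E that is Eb.

Eb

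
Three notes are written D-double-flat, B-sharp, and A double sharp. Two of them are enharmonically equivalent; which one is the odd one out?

A##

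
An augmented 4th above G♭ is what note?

G up a perfect fourth is C, so the target letter is C.
From Gb, an augmented fourth is 6 semitones up: C.

C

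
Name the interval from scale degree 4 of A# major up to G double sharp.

augmented fourth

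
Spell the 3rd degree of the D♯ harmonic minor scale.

The D# harmonic minor scale runs D# E# F# G# A# B C##.
Degree 3 is F#.

F#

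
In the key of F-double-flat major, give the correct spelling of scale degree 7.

Degree 7 takes the letter 6 steps above F, which is E.
In major, degree 7 sits 11 semitones above the tonic. Fbb + 11 semitones is pitch class 2, spelled on E as Ebb.

Ebb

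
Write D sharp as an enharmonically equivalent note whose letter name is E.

Eb

D# is pitch class 3. The letter E alone is pitch class 4.
To reach pitch class 3 from E requires an offset of -1 semitone, i.e. flat: Eb.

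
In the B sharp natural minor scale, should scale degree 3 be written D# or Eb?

Each scale degree takes a distinct letter name. Degree 3 of a scale on B must use the letter D.
D# and Eb are enharmonically the same pitch, but only D# uses the letter D, so it is the correct spelling here.

D#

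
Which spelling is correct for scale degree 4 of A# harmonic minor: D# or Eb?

Each scale degree takes a distinct letter name. Degree 4 of a scale on A must use the letter D.
D# and Eb are enharmonically the same pitch, but only D# uses the letter D, so it is the correct spelling here.

D#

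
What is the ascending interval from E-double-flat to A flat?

augmented fourth

The letter names run E→A, a span of 3 letter steps, so the interval is some kind of fourth.
Ebb to Ab is 6 semitones. A perfect fourth is 5, so 6 makes it augmented.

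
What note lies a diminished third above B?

B up a major third is D#, so the target letter is D.
From B, a diminished third is 2 semitones up: Db.

Db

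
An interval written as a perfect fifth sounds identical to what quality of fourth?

doubly augmented

A perfect fifth spans 7 semitones.
A fourth spanning 7 semitones is doubly augmented (the perfect fourth is 5).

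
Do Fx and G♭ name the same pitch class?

No

F## is pitch class 7; Gb is pitch class 6.
The pitch classes differ (7 vs. 6), so they are not enharmonic equivalents.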